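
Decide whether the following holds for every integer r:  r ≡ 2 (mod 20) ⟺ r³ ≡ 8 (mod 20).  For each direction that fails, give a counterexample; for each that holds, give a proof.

Only the forward implication holds.

Forward direction. Suppose r ≡ 2 (mod 20). Write r = 20j + 2. Then (20j + 2)³ = 8000j³ + 2400j² + 240j + 8 = 20(400j³ + 120j² + 12j) + 8, so r³ ≡ 8 (mod 20).

Converse. This fails: take r = 12. Then 12³ = 1728 ≡ 8 (mod 20), yet 12 ≡ 12 (mod 20), not 2.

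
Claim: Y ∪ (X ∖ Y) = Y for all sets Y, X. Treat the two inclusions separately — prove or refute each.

Forward inclusion. This inclusion fails. Take Y = ∅, X = {1}; then 1 ∈ Y ∪ (X ∖ Y) but 1 ∉ Y.

Reverse inclusion. Let x ∈ Y. Then either x ∈ Y and x ∉ X; or x ∈ Y ∩ X. In each case x ∈ Y ∪ (X ∖ Y), so Y ⊆ Y ∪ (X ∖ Y).

The sets are not equal: only the reverse inclusion holds.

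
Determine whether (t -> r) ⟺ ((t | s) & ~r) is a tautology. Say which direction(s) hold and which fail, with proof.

Both directions fail.

(⟹) This fails. Under t = F, s = F, r = F, the left side is true but the right side is false.

(⟸) This fails. Under t = T, s = F, r = F, the left side is false but the right side is true.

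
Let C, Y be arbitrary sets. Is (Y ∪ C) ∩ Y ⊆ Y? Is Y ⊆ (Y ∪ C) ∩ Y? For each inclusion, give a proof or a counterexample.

(⊆) Let x ∈ (Y ∪ C) ∩ Y. Then either x ∈ Y and x ∉ C; or x ∈ C ∩ Y. In each case x ∈ Y, so (Y ∪ C) ∩ Y ⊆ Y.

(⊇) Let x ∈ Y. Then either x ∈ Y and x ∉ C; or x ∈ C ∩ Y. In each case x ∈ (Y ∪ C) ∩ Y, so Y ⊆ (Y ∪ C) ∩ Y.

The two sets are equal.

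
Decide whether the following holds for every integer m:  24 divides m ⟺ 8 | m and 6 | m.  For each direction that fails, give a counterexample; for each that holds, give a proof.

Both directions hold.

(→) If 24 ∣ m, write m = 24q. Since 24 = 3·8, m = 8·(3q), so 8 ∣ m; and since 24 = 4·6, m = 6·(4q), so 6 ∣ m.

(←) Suppose 8 ∣ m and 6 ∣ m. Any common multiple of 8 and 6 is a multiple of their lcm; here lcm(8, 6) = 8·6/gcd(8, 6) = 48/2 = 24, so 24 ∣ m.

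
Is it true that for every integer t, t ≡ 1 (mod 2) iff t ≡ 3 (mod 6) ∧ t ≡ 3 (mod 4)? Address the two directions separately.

The forward direction fails; the converse holds.

[⇒] This fails: t = 1 gives 1 ≡ 1 (mod 2) but 1 ≡ 1 (mod 6), so the conjunction on the right does not hold.

[⇐] Conversely, if t ≡ 3 (mod 6) and t ≡ 3 (mod 4), then by the Chinese remainder theorem t ≡ 3 (mod 12). Since 3 ≡ 1 (mod 2) and 2 ∣ 12, we get t ≡ 1 (mod 2).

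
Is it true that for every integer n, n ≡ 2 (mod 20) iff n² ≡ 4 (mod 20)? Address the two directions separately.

(⟸) This fails: take n = 8. Then 8² = 64 ≡ 4 (mod 20), yet 8 ≡ 8 (mod 20), not 2.

(⟹) Suppose n ≡ 2 (mod 20). Write n = 20j + 2. Then (20j + 2)² = 400j² + 80j + 4 = 20(20j² + 4j) + 4, so n² ≡ 4 (mod 20).

Only the forward implication holds.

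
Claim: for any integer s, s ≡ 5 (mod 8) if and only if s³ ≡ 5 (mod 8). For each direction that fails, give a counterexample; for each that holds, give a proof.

Both implications hold.

(⟹) Suppose s ≡ 5 (mod 8). Write s = 8j + 5. Then (8j + 5)³ = 512j³ + 960j² + 600j + 125 = 8(64j³ + 120j² + 75j + 15) + 5, so s³ ≡ 5 (mod 8).

(⟸) For the converse, argue contrapositively. If s ≢ 5 (mod 8), then s is congruent to one of 0, 1, 2, 3, 4, 6, 7 modulo 8, and these give s³ ≡ 0, 1, 0, 3, 0, 0, 7 respectively — never 5.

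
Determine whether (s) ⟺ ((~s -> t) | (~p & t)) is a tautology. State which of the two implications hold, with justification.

(⇒) holds; (⇐) fails.

(→) Assume the antecedent. If p is true, the antecedent forces (p = T, t = F, s = T) or (p = T, t = T, s = T), and (~s -> t) | (~p & t) holds there. If p is false, the antecedent forces (p = F, t = F, s = T) or (p = F, t = T, s = T), and (~s -> t) | (~p & t) holds there. Either way (~s -> t) | (~p & t) holds.

(←) This fails. Under p = F, t = T, s = F, the left side is false but the right side is true.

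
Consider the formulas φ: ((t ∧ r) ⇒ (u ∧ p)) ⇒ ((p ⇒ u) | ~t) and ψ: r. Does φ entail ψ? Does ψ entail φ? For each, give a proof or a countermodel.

[⇒] This fails. Under u = F, r = F, t = F, p = F, the left side is true but the right side is false.

[⇐] Assume the antecedent. If r is true, the consequent reduces to true regardless of the other variables. If r is false, the antecedent cannot hold. Either way the consequent holds.

Only the reverse direction holds.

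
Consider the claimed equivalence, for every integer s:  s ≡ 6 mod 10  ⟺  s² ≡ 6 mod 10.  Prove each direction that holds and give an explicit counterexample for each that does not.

Not equivalent: only (⇒) holds.

(⇐) This fails: take s = 4. Then 4² = 16 ≡ 6 (mod 10), yet 4 ≡ 4 (mod 10), not 6.

(⇒) Suppose s ≡ 6 mod 10. Write s = 10j + 6. Then (10j + 6)² = 100j² + 120j + 36 = 10(10j² + 12j + 3) + 6, so s² ≡ 6 (mod 10).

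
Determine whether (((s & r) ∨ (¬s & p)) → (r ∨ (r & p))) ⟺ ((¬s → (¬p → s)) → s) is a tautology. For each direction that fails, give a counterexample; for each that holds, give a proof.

Forward direction. This fails. Under s = F, r = T, p = T, the left side is true but the right side is false.

Converse. Assume the antecedent. If s is true, the consequent reduces to true regardless of the other variables. If s is false, the antecedent forces (s = F, r = F, p = F) or (s = F, r = T, p = F), and the consequent holds there. Either way the consequent holds.

Only the reverse direction holds.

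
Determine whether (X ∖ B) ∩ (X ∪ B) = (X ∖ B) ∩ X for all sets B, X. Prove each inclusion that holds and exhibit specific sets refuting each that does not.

Both inclusions hold.

(⊆) Let x ∈ (X ∖ B) ∩ (X ∪ B). Then x ∈ X and x ∉ B, from which x ∈ (X ∖ B) ∩ X.

(⊇) Let x ∈ (X ∖ B) ∩ X. Then x ∈ X and x ∉ B, from which x ∈ (X ∖ B) ∩ (X ∪ B).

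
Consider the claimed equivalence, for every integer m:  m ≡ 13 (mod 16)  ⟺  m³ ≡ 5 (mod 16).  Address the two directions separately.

(→) Suppose m ≡ 13 (mod 16). Write m = 16j + 13. Then (16j + 13)³ = 4096j³ + 9984j² + 8112j + 2197 = 16(256j³ + 624j² + 507j + 137) + 5, so m³ ≡ 5 (mod 16).

(←) Conversely, suppose m³ ≡ 5 (mod 16). The only residue r in {0, …, 15} with r³ ≡ 5 (mod 16) is r = 13, so m ≡ 13 (mod 16).

Both implications hold.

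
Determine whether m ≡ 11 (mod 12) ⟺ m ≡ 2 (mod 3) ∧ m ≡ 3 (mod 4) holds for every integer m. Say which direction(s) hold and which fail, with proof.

The biconditional holds.

(⟹) Suppose m ≡ 11 (mod 12); write m = 12j + 11. Since 3 ∣ 12, reducing mod 3 gives m ≡ 11 ≡ 2 (mod 3); since 4 ∣ 12, reducing mod 4 gives m ≡ 11 ≡ 3 (mod 4).

(⟸) Conversely, if m ≡ 2 (mod 3) and m ≡ 3 (mod 4), then by the Chinese remainder theorem m ≡ 11 (mod 12). This is exactly m ≡ 11 (mod 12).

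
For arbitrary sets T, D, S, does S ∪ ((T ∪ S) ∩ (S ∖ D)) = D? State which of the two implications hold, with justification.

(⊆) This inclusion fails. Take T = ∅, D = ∅, S = {1}; then 1 ∈ S ∪ ((T ∪ S) ∩ (S ∖ D)) but 1 ∉ D.

(⊇) This inclusion fails. Take T = ∅, D = {1}, S = ∅; then 1 ∈ D but 1 ∉ S ∪ ((T ∪ S) ∩ (S ∖ D)).

(⊆) fails and (⊇) fails.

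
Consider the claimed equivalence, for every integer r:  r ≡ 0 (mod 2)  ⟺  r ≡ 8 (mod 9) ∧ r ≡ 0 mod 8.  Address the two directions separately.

The forward direction fails; the converse holds.

(←) If r ≡ 8 (mod 9) and r ≡ 0 (mod 8), then by the Chinese remainder theorem r ≡ 8 (mod 72). Since 8 ≡ 0 (mod 2) and 2 ∣ 72, we get r ≡ 0 (mod 2).

(→) This fails: r = 0 gives 0 ≡ 0 (mod 2) but 0 ≡ 0 (mod 9), so the conjunction on the right does not hold.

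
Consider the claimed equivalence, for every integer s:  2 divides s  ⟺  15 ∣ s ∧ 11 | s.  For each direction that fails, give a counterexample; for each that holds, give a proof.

Forward direction. This fails: take s = 2. Certainly 2 ∣ 2, but 15 ∤ 2.

Converse. This fails: take s = 165. Both 15 ∣ 165 and 11 ∣ 165, yet 165 is not a multiple of 2 (since 165 = 82·2 + 1), so 2 ∤ 165.

Neither implication holds.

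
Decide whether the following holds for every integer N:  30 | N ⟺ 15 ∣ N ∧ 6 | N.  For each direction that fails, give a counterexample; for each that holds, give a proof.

Both implications hold.

(⇒) If 30 ∣ N, write N = 30q. Since 30 = 2·15, N = 15·(2q), so 15 ∣ N; and since 30 = 5·6, N = 6·(5q), so 6 ∣ N.

(⇐) Suppose 15 ∣ N and 6 ∣ N. Any common multiple of 15 and 6 is a multiple of their lcm; here lcm(15, 6) = 15·6/gcd(15, 6) = 90/3 = 30, so 30 ∣ N.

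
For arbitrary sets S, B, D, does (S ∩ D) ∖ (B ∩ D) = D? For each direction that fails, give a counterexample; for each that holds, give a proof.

(⊆) holds; (⊇) fails.

Reverse inclusion. This inclusion fails. Take S = ∅, B = ∅, D = {1}; then 1 ∈ D but 1 ∉ (S ∩ D) ∖ (B ∩ D).

Forward inclusion. Let x ∈ (S ∩ D) ∖ (B ∩ D). Then x ∈ S ∩ D and x ∉ B, from which x ∈ D.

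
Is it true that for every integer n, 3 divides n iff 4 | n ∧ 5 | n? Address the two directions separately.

(⇒) This fails: take n = 3. Certainly 3 ∣ 3, but 4 ∤ 3.

(⇐) This fails: take n = 20. Both 4 ∣ 20 and 5 ∣ 20, yet 20 is not a multiple of 3 (since 20 = 6·3 + 2), so 3 ∤ 20.

(⇒) fails and (⇐) fails.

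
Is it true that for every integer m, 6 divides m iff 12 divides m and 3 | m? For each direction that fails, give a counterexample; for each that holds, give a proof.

The forward direction fails; the converse holds.

Forward direction. This fails: take m = 6. Certainly 6 ∣ 6, but 12 ∤ 6.

Converse. Suppose 12 ∣ m and 3 ∣ m. Any common multiple of 12 and 3 is a multiple of their lcm; here lcm(12, 3) = 12·3/gcd(12, 3) = 36/3 = 12, so 12 ∣ m. Since 6 ∣ 12, it follows that 6 ∣ m.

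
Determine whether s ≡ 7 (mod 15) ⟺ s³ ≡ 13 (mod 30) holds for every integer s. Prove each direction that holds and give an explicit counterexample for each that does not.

Not equivalent: only (⇐) holds.

(⇒) This fails: take s = 22. Then 22 ≡ 7 (mod 15), but 22³ = 10648 ≡ 28 (mod 30), not 13.

(⇐) Conversely, the residues r modulo 30 with r³ ≡ 13 (mod 30) are exactly {7}, and each is ≡ 7 (mod 15).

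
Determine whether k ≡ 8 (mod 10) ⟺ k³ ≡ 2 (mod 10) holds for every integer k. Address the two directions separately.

(⟹) Suppose k ≡ 8 (mod 10). Write k = 10j + 8. Then (10j + 8)³ = 1000j³ + 2400j² + 1920j + 512 = 10(100j³ + 240j² + 192j + 51) + 2, so k³ ≡ 2 (mod 10).

(⟸) For the converse, argue contrapositively. If k ≢ 8 (mod 10), then k is congruent to one of 0, 1, 2, 3, 4, 5, 6, 7, 9 modulo 10, and these give k³ ≡ 0, 1, 8, 7, 4, 5, 6, 3, 9 respectively — never 2.

Both directions hold; the statement is true.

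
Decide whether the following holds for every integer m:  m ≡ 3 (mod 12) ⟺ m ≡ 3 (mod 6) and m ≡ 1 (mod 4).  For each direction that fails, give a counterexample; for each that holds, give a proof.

Neither direction holds.

(→) This fails: m = 3 gives 3 ≡ 3 (mod 12) but 3 ≡ 3 (mod 4), so the conjunction on the right does not hold.

(←) This fails: m = 9 satisfies both congruences on the right (9 ≡ 3 mod 6 and 9 ≡ 1 mod 4) yet 9 ≡ 9 (mod 12), not 3.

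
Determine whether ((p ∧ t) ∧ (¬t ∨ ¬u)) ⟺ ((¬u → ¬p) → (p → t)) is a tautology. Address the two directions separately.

(⟹) Assume the antecedent. If t is true, (¬u → ¬p) → (p → t) reduces to true regardless of the other variables. If t is false, the antecedent cannot hold. Either way (¬u → ¬p) → (p → t) holds.

(⟸) This fails. Under t = F, p = F, u = F, the left side is false but the right side is true.

Only the forward implication holds.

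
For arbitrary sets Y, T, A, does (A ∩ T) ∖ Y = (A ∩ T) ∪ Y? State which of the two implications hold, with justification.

Forward inclusion. Let x ∈ (A ∩ T) ∖ Y. Then x ∈ T ∩ A and x ∉ Y, from which x ∈ (A ∩ T) ∪ Y.

Reverse inclusion. This inclusion fails. Take Y = {1}, T = ∅, A = ∅; then 1 ∈ (A ∩ T) ∪ Y but 1 ∉ (A ∩ T) ∖ Y.

The sets are not equal: only the forward inclusion holds.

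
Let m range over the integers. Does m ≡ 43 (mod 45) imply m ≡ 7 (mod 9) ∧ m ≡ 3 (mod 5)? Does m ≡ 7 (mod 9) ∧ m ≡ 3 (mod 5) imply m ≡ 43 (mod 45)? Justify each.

Both directions hold.

[⇒] Suppose m ≡ 43 (mod 45); write m = 45j + 43. Since 9 ∣ 45, reducing mod 9 gives m ≡ 43 ≡ 7 (mod 9); since 5 ∣ 45, reducing mod 5 gives m ≡ 43 ≡ 3 (mod 5).

[⇐] Conversely, if m ≡ 7 (mod 9) and m ≡ 3 (mod 5), then by the Chinese remainder theorem m ≡ 43 (mod 45). This is exactly m ≡ 43 (mod 45).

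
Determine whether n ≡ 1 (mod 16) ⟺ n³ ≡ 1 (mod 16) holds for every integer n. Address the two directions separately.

[⇐] Suppose n³ ≡ 1 (mod 16). The only residue r in {0, …, 15} with r³ ≡ 1 (mod 16) is r = 1, so n ≡ 1 (mod 16).

[⇒] Suppose n ≡ 1 (mod 16). Write n = 16j + 1. Then (16j + 1)³ = 4096j³ + 768j² + 48j + 1 = 16(256j³ + 48j² + 3j) + 1, so n³ ≡ 1 (mod 16).

Both directions hold.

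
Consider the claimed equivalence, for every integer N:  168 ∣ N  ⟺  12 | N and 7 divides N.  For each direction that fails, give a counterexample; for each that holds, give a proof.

Forward direction. If 168 ∣ N, write N = 168q. Since 168 = 14·12, N = 12·(14q), so 12 ∣ N; and since 168 = 24·7, N = 7·(24q), so 7 ∣ N.

Converse. This fails: take N = 84. Both 12 ∣ 84 and 7 ∣ 84, yet 84 is not a multiple of 168 (since 84 = 0·168 + 84), so 168 ∤ 84.

The forward direction holds; the converse fails.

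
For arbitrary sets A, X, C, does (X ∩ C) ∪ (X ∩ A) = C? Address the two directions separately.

Both inclusions fail.

(⊆) This inclusion fails. Take A = {1}, X = {1}, C = ∅; then 1 ∈ (X ∩ C) ∪ (X ∩ A) but 1 ∉ C.

(⊇) This inclusion fails. Take A = ∅, X = ∅, C = {1}; then 1 ∈ C but 1 ∉ (X ∩ C) ∪ (X ∩ A).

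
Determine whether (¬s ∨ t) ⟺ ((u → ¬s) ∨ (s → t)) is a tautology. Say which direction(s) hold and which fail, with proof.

[⇒] Assume the antecedent. If t is true, (u → ¬s) ∨ (s → t) reduces to true regardless of the other variables. If t is false, the antecedent forces (u = F, t = F, s = F) or (u = T, t = F, s = F), and (u → ¬s) ∨ (s → t) holds there. Either way (u → ¬s) ∨ (s → t) holds.

[⇐] This fails. Under u = F, t = F, s = T, the left side is false but the right side is true.

The forward direction holds; the converse fails.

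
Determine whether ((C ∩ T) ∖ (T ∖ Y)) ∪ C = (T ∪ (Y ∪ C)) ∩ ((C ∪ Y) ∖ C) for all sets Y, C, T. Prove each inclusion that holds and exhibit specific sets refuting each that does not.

(⊆) This inclusion fails. Take Y = ∅, C = {1}, T = ∅; then 1 ∈ ((C ∩ T) ∖ (T ∖ Y)) ∪ C but 1 ∉ (T ∪ (Y ∪ C)) ∩ ((C ∪ Y) ∖ C).

(⊇) This inclusion fails. Take Y = {1}, C = ∅, T = ∅; then 1 ∈ (T ∪ (Y ∪ C)) ∩ ((C ∪ Y) ∖ C) but 1 ∉ ((C ∩ T) ∖ (T ∖ Y)) ∪ C.

Neither inclusion holds.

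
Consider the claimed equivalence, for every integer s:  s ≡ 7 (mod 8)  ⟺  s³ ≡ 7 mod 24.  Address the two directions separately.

Only the converse holds.

Forward direction. This fails: take s = 15. Then 15 ≡ 7 (mod 8), but 15³ = 3375 ≡ 15 (mod 24), not 7.

Converse. The residues r modulo 24 with r³ ≡ 7 (mod 24) are exactly {7}, and each is ≡ 7 (mod 8).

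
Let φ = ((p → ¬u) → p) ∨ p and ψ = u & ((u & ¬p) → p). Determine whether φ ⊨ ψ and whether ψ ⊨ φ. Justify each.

[⇒] This fails. Under p = T, u = F, the left side is true but the right side is false.

[⇐] Assume the antecedent. If p is true, ((p → ¬u) → p) ∨ p reduces to true regardless of the other variables. If p is false, the antecedent cannot hold. Either way ((p → ¬u) → p) ∨ p holds.

(⇒) fails; (⇐) holds.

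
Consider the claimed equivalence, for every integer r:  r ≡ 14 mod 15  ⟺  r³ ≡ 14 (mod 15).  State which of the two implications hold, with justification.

Both directions hold; the statement is true.

(⇒) Suppose r ≡ 14 mod 15. Write r = 15j + 14. Then (15j + 14)³ = 3375j³ + 9450j² + 8820j + 2744 = 15(225j³ + 630j² + 588j + 182) + 14, so r³ ≡ 14 (mod 15).

(⇐) Conversely, suppose r³ ≡ 14 (mod 15). The only residue r in {0, …, 14} with r³ ≡ 14 (mod 15) is r = 14, so r ≡ 14 (mod 15).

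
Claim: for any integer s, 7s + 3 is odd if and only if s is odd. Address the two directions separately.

Neither direction holds.

(⟹) This fails: s = 2 gives 7s + 3 = 17, which is odd, but 2 is even, not odd.

(⟸) This also fails: s = 1 is odd, but 7s + 3 = 10 is even, not odd.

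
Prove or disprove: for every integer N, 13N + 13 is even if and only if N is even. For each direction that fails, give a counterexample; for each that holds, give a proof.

(→) This fails: N = 5 gives 13N + 13 = 78, which is even, but 5 is odd, not even.

(←) This also fails: N = 6 is even, but 13N + 13 = 91 is odd, not even.

Neither implication holds.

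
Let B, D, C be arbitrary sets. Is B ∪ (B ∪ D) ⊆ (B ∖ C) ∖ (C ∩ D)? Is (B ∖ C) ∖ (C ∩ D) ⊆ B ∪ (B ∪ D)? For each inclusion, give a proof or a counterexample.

(⟹) This inclusion fails. Take B = ∅, D = {1}, C = ∅; then 1 ∈ B ∪ (B ∪ D) but 1 ∉ (B ∖ C) ∖ (C ∩ D).

(⟸) Let x ∈ (B ∖ C) ∖ (C ∩ D). Then either x ∈ B and x ∉ D, C; or x ∈ B ∩ D and x ∉ C. In each case x ∈ B ∪ (B ∪ D), so (B ∖ C) ∖ (C ∩ D) ⊆ B ∪ (B ∪ D).

(⊆) fails; (⊇) holds.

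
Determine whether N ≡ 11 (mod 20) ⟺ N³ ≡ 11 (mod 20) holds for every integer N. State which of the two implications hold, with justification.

The biconditional holds.

(⇒) Suppose N ≡ 11 (mod 20). Write N = 20j + 11. Then (20j + 11)³ = 8000j³ + 13200j² + 7260j + 1331 = 20(400j³ + 660j² + 363j + 66) + 11, so N³ ≡ 11 (mod 20).

(⇐) Conversely, suppose N³ ≡ 11 (mod 20). The only residue r in {0, …, 19} with r³ ≡ 11 (mod 20) is r = 11, so N ≡ 11 (mod 20).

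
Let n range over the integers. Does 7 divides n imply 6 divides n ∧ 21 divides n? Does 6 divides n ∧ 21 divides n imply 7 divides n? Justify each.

[⇐] Suppose 6 ∣ n and 21 ∣ n. Any common multiple of 6 and 21 is a multiple of their lcm; here lcm(6, 21) = 6·21/gcd(6, 21) = 126/3 = 42, so 42 ∣ n. Since 7 ∣ 42, it follows that 7 ∣ n.

[⇒] This fails: take n = 7. Certainly 7 ∣ 7, but 6 ∤ 7.

(⇒) fails; (⇐) holds.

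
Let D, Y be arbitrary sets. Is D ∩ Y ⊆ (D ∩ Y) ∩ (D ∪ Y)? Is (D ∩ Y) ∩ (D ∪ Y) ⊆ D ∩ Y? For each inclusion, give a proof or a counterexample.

Forward inclusion. Let x ∈ D ∩ Y. Then x ∈ D ∩ Y, from which x ∈ (D ∩ Y) ∩ (D ∪ Y).

Reverse inclusion. Let x ∈ (D ∩ Y) ∩ (D ∪ Y). Then x ∈ D ∩ Y, from which x ∈ D ∩ Y.

Both inclusions hold.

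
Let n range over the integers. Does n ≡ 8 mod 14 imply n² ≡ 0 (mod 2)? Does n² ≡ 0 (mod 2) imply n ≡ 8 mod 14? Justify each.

(⇒) holds; (⇐) fails.

(⇒) Suppose n ≡ 8 (mod 14). Then n² ≡ 8² = 64 (mod 14), and since 2 ∣ 14, also n² ≡ 0 (mod 2).

(⇐) This fails: take n = 0. Then 0² = 0 ≡ 0 (mod 2), yet 0 ≡ 0 (mod 14), not 8.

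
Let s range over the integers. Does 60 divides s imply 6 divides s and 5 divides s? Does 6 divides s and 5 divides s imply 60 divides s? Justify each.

[⇒] If 60 ∣ s, write s = 60q. Since 60 = 10·6, s = 6·(10q), so 6 ∣ s; and since 60 = 12·5, s = 5·(12q), so 5 ∣ s.

[⇐] This fails: take s = 30. Both 6 ∣ 30 and 5 ∣ 30, yet 30 is not a multiple of 60 (since 30 = 0·60 + 30), so 60 ∤ 30.

Not equivalent: only (⇒) holds.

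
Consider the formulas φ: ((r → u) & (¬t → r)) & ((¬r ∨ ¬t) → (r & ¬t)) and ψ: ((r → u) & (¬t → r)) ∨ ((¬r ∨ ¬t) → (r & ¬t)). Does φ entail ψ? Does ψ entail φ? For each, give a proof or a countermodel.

[⇒] Assume the antecedent. If t is true, the consequent reduces to true regardless of the other variables. If t is false, the antecedent forces (t = F, u = T, r = T), and the consequent holds there. Either way the consequent holds.

[⇐] This fails. Under t = T, u = F, r = F, the left side is false but the right side is true.

Not equivalent: only (⇒) holds.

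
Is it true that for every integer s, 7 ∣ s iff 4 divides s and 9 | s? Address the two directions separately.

(⟹) This fails: take s = 7. Certainly 7 ∣ 7, but 4 ∤ 7.

(⟸) This fails: take s = 36. Both 4 ∣ 36 and 9 ∣ 36, yet 36 is not a multiple of 7 (since 36 = 5·7 + 1), so 7 ∤ 36.

Both directions fail.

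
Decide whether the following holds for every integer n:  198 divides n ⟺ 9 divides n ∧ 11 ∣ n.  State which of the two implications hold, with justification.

Only the forward direction holds.

(⇒) If 198 ∣ n, write n = 198q. Since 198 = 22·9, n = 9·(22q), so 9 ∣ n; and since 198 = 18·11, n = 11·(18q), so 11 ∣ n.

(⇐) This fails: take n = 99. Both 9 ∣ 99 and 11 ∣ 99, yet 99 is not a multiple of 198 (since 99 = 0·198 + 99), so 198 ∤ 99.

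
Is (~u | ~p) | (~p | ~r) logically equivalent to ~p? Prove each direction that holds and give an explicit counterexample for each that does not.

(⇒) fails; (⇐) holds.

(⇒) This fails. Under p = T, u = F, r = F, the left side is true but the right side is false.

(⇐) Assume the antecedent. If p is true, the antecedent cannot hold. If p is false, (~u | ~p) | (~p | ~r) reduces to true regardless of the other variables. Either way (~u | ~p) | (~p | ~r) holds.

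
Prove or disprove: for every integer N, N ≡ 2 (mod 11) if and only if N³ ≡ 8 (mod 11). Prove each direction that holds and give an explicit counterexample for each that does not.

Forward direction. Suppose N ≡ 2 (mod 11). Write N = 11j + 2. Then (11j + 2)³ = 1331j³ + 726j² + 132j + 8 = 11(121j³ + 66j² + 12j) + 8, so N³ ≡ 8 (mod 11).

Converse. Suppose N³ ≡ 8 (mod 11). The only residue r in {0, …, 10} with r³ ≡ 8 (mod 11) is r = 2, so N ≡ 2 (mod 11).

Both directions hold.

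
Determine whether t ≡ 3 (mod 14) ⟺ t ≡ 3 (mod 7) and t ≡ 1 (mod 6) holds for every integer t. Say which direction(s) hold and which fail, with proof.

(⟸) If t ≡ 3 (mod 7) and t ≡ 1 (mod 6), then by the Chinese remainder theorem t ≡ 31 (mod 42). Since 31 ≡ 3 (mod 14) and 14 ∣ 42, we get t ≡ 3 (mod 14).

(⟹) This fails: t = 17 gives 17 ≡ 3 (mod 14) but 17 ≡ 5 (mod 6), so the conjunction on the right does not hold.

(⇒) fails; (⇐) holds.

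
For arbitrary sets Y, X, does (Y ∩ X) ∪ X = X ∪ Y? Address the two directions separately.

(⊆) Let x ∈ (Y ∩ X) ∪ X. Then either x ∈ X and x ∉ Y; or x ∈ Y ∩ X. In each case x ∈ X ∪ Y, so (Y ∩ X) ∪ X ⊆ X ∪ Y.

(⊇) This inclusion fails. Take Y = {1}, X = ∅; then 1 ∈ X ∪ Y but 1 ∉ (Y ∩ X) ∪ X.

Only the forward inclusion holds.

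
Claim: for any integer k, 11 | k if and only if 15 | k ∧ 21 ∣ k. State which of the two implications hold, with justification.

Neither implication holds.

[⇒] This fails: take k = 11. Certainly 11 ∣ 11, but 15 ∤ 11.

[⇐] This fails: take k = 105. Both 15 ∣ 105 and 21 ∣ 105, yet 105 is not a multiple of 11 (since 105 = 9·11 + 6), so 11 ∤ 105.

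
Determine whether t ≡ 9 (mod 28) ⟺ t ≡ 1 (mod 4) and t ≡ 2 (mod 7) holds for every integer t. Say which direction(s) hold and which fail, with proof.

(⟹) Suppose t ≡ 9 (mod 28); write t = 28j + 9. Since 4 ∣ 28, reducing mod 4 gives t ≡ 9 ≡ 1 (mod 4); since 7 ∣ 28, reducing mod 7 gives t ≡ 9 ≡ 2 (mod 7).

(⟸) Conversely, if t ≡ 1 (mod 4) and t ≡ 2 (mod 7), then by the Chinese remainder theorem t ≡ 9 (mod 28). This is exactly t ≡ 9 (mod 28).

The biconditional holds.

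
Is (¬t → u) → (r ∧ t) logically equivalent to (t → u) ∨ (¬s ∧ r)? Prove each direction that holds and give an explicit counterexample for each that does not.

(→) This fails. Under u = F, s = T, t = T, r = T, the left side is true but the right side is false.

(←) This fails. Under u = T, s = F, t = F, r = F, the left side is false but the right side is true.

Both directions fail.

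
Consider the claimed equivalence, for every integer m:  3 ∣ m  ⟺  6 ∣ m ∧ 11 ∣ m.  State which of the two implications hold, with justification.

(⇒) fails; (⇐) holds.

(→) This fails: take m = 3. Certainly 3 ∣ 3, but 6 ∤ 3.

(←) Suppose 6 ∣ m and 11 ∣ m. Any common multiple of 6 and 11 is a multiple of their lcm; here gcd(6, 11) = 1, so lcm(6, 11) = 6·11 = 66, so 66 ∣ m. Since 3 ∣ 66, it follows that 3 ∣ m.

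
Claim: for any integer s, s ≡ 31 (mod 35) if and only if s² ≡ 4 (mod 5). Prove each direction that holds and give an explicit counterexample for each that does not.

Neither direction holds.

[⇒] This fails: take s = 31. Then 31 ≡ 31 (mod 35), but 31² = 961 ≡ 1 (mod 5), not 4.

[⇐] This fails: take s = 2. Then 2² = 4 ≡ 4 (mod 5), yet 2 ≡ 2 (mod 35), not 31.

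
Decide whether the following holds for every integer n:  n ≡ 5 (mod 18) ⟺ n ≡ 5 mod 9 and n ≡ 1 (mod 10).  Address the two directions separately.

Only the converse holds.

[⇐] If n ≡ 5 (mod 9) and n ≡ 1 (mod 10), then by the Chinese remainder theorem n ≡ 41 (mod 90). Since 41 ≡ 5 (mod 18) and 18 ∣ 90, we get n ≡ 5 (mod 18).

[⇒] This fails: n = 5 gives 5 ≡ 5 (mod 18) but 5 ≡ 5 (mod 10), so the conjunction on the right does not hold.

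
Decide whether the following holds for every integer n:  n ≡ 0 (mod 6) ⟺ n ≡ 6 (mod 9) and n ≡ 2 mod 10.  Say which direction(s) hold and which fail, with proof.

Forward direction. This fails: n = 0 gives 0 ≡ 0 (mod 6) but 0 ≡ 0 (mod 9), so the conjunction on the right does not hold.

Converse. If n ≡ 6 (mod 9) and n ≡ 2 (mod 10), then by the Chinese remainder theorem n ≡ 42 (mod 90). Since 42 ≡ 0 (mod 6) and 6 ∣ 90, we get n ≡ 0 (mod 6).

Not equivalent: only (⇐) holds.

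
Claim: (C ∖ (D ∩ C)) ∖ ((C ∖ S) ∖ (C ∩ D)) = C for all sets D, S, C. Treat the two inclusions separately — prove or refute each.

(⊆) Let x ∈ (C ∖ (D ∩ C)) ∖ ((C ∖ S) ∖ (C ∩ D)). Then x ∈ S ∩ C and x ∉ D, from which x ∈ C.

(⊇) This inclusion fails. Take D = ∅, S = ∅, C = {1}; then 1 ∈ C but 1 ∉ (C ∖ (D ∩ C)) ∖ ((C ∖ S) ∖ (C ∩ D)).

The sets are not equal: only the forward inclusion holds.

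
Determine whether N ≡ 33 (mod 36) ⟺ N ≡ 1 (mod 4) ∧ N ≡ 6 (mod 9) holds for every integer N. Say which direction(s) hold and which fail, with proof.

(⟹) Suppose N ≡ 33 (mod 36); write N = 36j + 33. Since 4 ∣ 36, reducing mod 4 gives N ≡ 33 ≡ 1 (mod 4); since 9 ∣ 36, reducing mod 9 gives N ≡ 33 ≡ 6 (mod 9).

(⟸) Conversely, if N ≡ 1 (mod 4) and N ≡ 6 (mod 9), then by the Chinese remainder theorem N ≡ 33 (mod 36). This is exactly N ≡ 33 (mod 36).

Equivalent; both directions hold.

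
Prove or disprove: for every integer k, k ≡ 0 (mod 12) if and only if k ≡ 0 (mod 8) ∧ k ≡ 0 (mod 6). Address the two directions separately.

Only the converse holds.

(⇒) This fails: k = 12 gives 12 ≡ 0 (mod 12) but 12 ≡ 4 (mod 8), so the conjunction on the right does not hold.

(⇐) Conversely, if k ≡ 0 (mod 8) and k ≡ 0 (mod 6), then by the Chinese remainder theorem k ≡ 0 (mod 24). Since 0 ≡ 0 (mod 12) and 12 ∣ 24, we get k ≡ 0 (mod 12).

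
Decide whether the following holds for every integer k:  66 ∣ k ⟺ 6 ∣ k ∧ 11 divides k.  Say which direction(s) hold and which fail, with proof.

[⇒] If 66 ∣ k, write k = 66q. Since 66 = 11·6, k = 6·(11q), so 6 ∣ k; and since 66 = 6·11, k = 11·(6q), so 11 ∣ k.

[⇐] Suppose 6 ∣ k and 11 ∣ k. Any common multiple of 6 and 11 is a multiple of their lcm; here gcd(6, 11) = 1, so lcm(6, 11) = 6·11 = 66, so 66 ∣ k.

The biconditional holds.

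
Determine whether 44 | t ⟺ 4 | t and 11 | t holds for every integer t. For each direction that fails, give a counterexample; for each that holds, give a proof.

Both implications hold.

(⇒) If 44 ∣ t, write t = 44q. Since 44 = 11·4, t = 4·(11q), so 4 ∣ t; and since 44 = 4·11, t = 11·(4q), so 11 ∣ t.

(⇐) Suppose 4 ∣ t and 11 ∣ t. Any common multiple of 4 and 11 is a multiple of their lcm; here gcd(4, 11) = 1, so lcm(4, 11) = 4·11 = 44, so 44 ∣ t.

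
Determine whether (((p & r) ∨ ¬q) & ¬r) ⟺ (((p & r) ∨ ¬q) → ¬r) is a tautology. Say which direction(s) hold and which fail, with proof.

(⇒) holds; (⇐) fails.

Forward direction. Assume the antecedent. If p is true, the antecedent forces (p = T, r = F, q = F), and ((p & r) ∨ ¬q) → ¬r holds there. If p is false, the antecedent forces (p = F, r = F, q = F), and ((p & r) ∨ ¬q) → ¬r holds there. Either way ((p & r) ∨ ¬q) → ¬r holds.

Converse. This fails. Under p = F, r = F, q = T, the left side is false but the right side is true.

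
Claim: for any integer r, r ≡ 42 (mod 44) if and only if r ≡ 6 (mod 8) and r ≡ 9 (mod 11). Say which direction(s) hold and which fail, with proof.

(⇒) fails; (⇐) holds.

[⇐] If r ≡ 6 (mod 8) and r ≡ 9 (mod 11), then by the Chinese remainder theorem r ≡ 86 (mod 88). Since 86 ≡ 42 (mod 44) and 44 ∣ 88, we get r ≡ 42 (mod 44).

[⇒] This fails: r = 42 gives 42 ≡ 42 (mod 44) but 42 ≡ 2 (mod 8), so the conjunction on the right does not hold.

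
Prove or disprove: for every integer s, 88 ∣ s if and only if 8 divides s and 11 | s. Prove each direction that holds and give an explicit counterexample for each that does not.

(⟹) If 88 ∣ s, write s = 88q. Since 88 = 11·8, s = 8·(11q), so 8 ∣ s; and since 88 = 8·11, s = 11·(8q), so 11 ∣ s.

(⟸) Suppose 8 ∣ s and 11 ∣ s. Any common multiple of 8 and 11 is a multiple of their lcm; here gcd(8, 11) = 1, so lcm(8, 11) = 8·11 = 88, so 88 ∣ s.

Both directions hold.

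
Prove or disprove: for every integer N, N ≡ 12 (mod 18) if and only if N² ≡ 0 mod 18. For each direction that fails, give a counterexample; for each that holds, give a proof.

Only the forward direction holds.

(⇒) Suppose N ≡ 12 (mod 18). Write N = 18j + 12. Then (18j + 12)² = 324j² + 432j + 144 = 18(18j² + 24j + 8) + 0, so N² ≡ 0 (mod 18).

(⇐) This fails: take N = 0. Then 0² = 0 ≡ 0 (mod 18), yet 0 ≡ 0 (mod 18), not 12.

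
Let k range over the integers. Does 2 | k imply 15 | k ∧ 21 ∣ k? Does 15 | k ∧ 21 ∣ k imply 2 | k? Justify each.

[⇒] This fails: take k = 2. Certainly 2 ∣ 2, but 15 ∤ 2.

[⇐] This fails: take k = 105. Both 15 ∣ 105 and 21 ∣ 105, yet 105 is not a multiple of 2 (since 105 = 52·2 + 1), so 2 ∤ 105.

(⇒) fails and (⇐) fails.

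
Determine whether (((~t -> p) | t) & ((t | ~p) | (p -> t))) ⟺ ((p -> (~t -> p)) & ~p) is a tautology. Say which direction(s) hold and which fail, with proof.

Forward direction. This fails. Under p = T, t = T, the left side is true but the right side is false.

Converse. This fails. Under p = F, t = F, the left side is false but the right side is true.

(⇒) fails and (⇐) fails.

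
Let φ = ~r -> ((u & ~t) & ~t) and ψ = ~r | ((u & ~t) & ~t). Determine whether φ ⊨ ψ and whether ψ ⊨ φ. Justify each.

(⇒) This fails. Under u = F, t = F, r = T, the left side is true but the right side is false.

(⇐) This fails. Under u = F, t = F, r = F, the left side is false but the right side is true.

Neither implication holds.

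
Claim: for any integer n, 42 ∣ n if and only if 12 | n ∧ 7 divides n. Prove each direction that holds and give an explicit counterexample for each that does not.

[⇐] Suppose 12 ∣ n and 7 ∣ n. Any common multiple of 12 and 7 is a multiple of their lcm; here gcd(12, 7) = 1, so lcm(12, 7) = 12·7 = 84, so 84 ∣ n. Since 42 ∣ 84, it follows that 42 ∣ n.

[⇒] This fails: take n = 42. Certainly 42 ∣ 42, but 12 ∤ 42.

(⇒) fails; (⇐) holds.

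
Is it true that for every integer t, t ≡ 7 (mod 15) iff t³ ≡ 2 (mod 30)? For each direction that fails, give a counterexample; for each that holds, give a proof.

Forward direction. This fails: take t = 7. Then 7 ≡ 7 (mod 15), but 7³ = 343 ≡ 13 (mod 30), not 2.

Converse. This fails: take t = 8. Then 8³ = 512 ≡ 2 (mod 30), yet 8 ≡ 8 (mod 15), not 7.

Neither direction holds.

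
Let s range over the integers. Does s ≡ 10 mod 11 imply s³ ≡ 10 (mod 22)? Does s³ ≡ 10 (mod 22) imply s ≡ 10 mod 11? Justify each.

(⇐) The residues r modulo 22 with r³ ≡ 10 (mod 22) are exactly {10}, and each is ≡ 10 (mod 11).

(⇒) This fails: take s = 21. Then 21 ≡ 10 (mod 11), but 21³ = 9261 ≡ 21 (mod 22), not 10.

The forward direction fails; the converse holds.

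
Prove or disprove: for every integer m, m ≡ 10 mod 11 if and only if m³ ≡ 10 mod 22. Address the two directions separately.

(⇒) fails; (⇐) holds.

Forward direction. This fails: take m = 21. Then 21 ≡ 10 (mod 11), but 21³ = 9261 ≡ 21 (mod 22), not 10.

Converse. The residues r modulo 22 with r³ ≡ 10 (mod 22) are exactly {10}, and each is ≡ 10 (mod 11).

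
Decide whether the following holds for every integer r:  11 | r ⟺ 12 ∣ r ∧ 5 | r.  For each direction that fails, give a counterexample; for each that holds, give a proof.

(⇒) fails and (⇐) fails.

(→) This fails: take r = 11. Certainly 11 ∣ 11, but 12 ∤ 11.

(←) This fails: take r = 60. Both 12 ∣ 60 and 5 ∣ 60, yet 60 is not a multiple of 11 (since 60 = 5·11 + 5), so 11 ∤ 60.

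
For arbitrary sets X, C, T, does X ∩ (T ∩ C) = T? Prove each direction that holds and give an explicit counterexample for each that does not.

Only the forward inclusion holds.

(⟹) Let x ∈ X ∩ (T ∩ C). Then x ∈ X ∩ C ∩ T, from which x ∈ T.

(⟸) This inclusion fails. Take X = ∅, C = ∅, T = {1}; then 1 ∈ T but 1 ∉ X ∩ (T ∩ C).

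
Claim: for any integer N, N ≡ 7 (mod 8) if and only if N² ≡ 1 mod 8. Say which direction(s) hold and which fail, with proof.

The forward direction holds; the converse fails.

Forward direction. Suppose N ≡ 7 (mod 8). Write N = 8j + 7. Then (8j + 7)² = 64j² + 112j + 49 = 8(8j² + 14j + 6) + 1, so N² ≡ 1 (mod 8).

Converse. This fails: take N = 1. Then 1² = 1 ≡ 1 (mod 8), yet 1 ≡ 1 (mod 8), not 7.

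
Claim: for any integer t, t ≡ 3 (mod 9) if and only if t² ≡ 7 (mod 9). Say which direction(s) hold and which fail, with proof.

(⇒) fails and (⇐) fails.

[⇒] This fails: take t = 3. Then 3 ≡ 3 (mod 9), but 3² = 9 ≡ 0 (mod 9), not 7.

[⇐] This fails: take t = 4. Then 4² = 16 ≡ 7 (mod 9), yet 4 ≡ 4 (mod 9), not 3.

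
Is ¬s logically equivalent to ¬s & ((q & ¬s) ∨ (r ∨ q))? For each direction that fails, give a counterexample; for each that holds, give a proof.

Only the reverse direction holds.

Converse. Assume the antecedent. If q is true, the antecedent forces (q = T, s = F, r = F) or (q = T, s = F, r = T), and ¬s holds there. If q is false, the antecedent forces (q = F, s = F, r = T), and ¬s holds there. Either way ¬s holds.

Forward direction. This fails. Under q = F, s = F, r = F, the left side is true but the right side is false.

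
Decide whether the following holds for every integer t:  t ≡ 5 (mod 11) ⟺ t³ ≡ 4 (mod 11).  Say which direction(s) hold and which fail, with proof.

[⇒] Suppose t ≡ 5 (mod 11). Write t = 11j + 5. Then (11j + 5)³ = 1331j³ + 1815j² + 825j + 125 = 11(121j³ + 165j² + 75j + 11) + 4, so t³ ≡ 4 (mod 11).

[⇐] Conversely, suppose t³ ≡ 4 (mod 11). The only residue r in {0, …, 10} with r³ ≡ 4 (mod 11) is r = 5, so t ≡ 5 (mod 11).

Both implications hold.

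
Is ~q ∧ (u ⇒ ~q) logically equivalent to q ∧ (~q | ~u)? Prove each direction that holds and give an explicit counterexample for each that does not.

[⇒] This fails. Under u = F, q = F, the left side is true but the right side is false.

[⇐] This fails. Under u = F, q = T, the left side is false but the right side is true.

Neither implication holds.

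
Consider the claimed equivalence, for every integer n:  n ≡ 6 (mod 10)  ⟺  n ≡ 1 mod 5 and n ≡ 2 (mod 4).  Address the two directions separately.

(⇐) If n ≡ 1 (mod 5) and n ≡ 2 (mod 4), then by the Chinese remainder theorem n ≡ 6 (mod 20). Since 6 ≡ 6 (mod 10) and 10 ∣ 20, we get n ≡ 6 (mod 10).

(⇒) This fails: n = 16 gives 16 ≡ 6 (mod 10) but 16 ≡ 0 (mod 4), so the conjunction on the right does not hold.

The forward direction fails; the converse holds.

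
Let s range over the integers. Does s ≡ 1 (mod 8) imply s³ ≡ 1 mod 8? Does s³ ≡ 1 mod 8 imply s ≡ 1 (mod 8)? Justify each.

[⇒] Suppose s ≡ 1 (mod 8). Write s = 8j + 1. Then (8j + 1)³ = 512j³ + 192j² + 24j + 1 = 8(64j³ + 24j² + 3j) + 1, so s³ ≡ 1 (mod 8).

[⇐] For the converse, argue contrapositively. If s ≢ 1 (mod 8), then s is congruent to one of 0, 2, 3, 4, 5, 6, 7 modulo 8, and these give s³ ≡ 0, 0, 3, 0, 5, 0, 7 respectively — never 1.

Equivalent; both directions hold.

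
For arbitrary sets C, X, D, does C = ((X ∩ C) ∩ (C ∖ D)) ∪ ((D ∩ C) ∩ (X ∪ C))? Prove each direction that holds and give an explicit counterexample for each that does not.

The sets are not equal: only the reverse inclusion holds.

(⊆) This inclusion fails. Take C = {1}, X = ∅, D = ∅; then 1 ∈ C but 1 ∉ ((X ∩ C) ∩ (C ∖ D)) ∪ ((D ∩ C) ∩ (X ∪ C)).

(⊇) Let x ∈ ((X ∩ C) ∩ (C ∖ D)) ∪ ((D ∩ C) ∩ (X ∪ C)). Then either x ∈ C ∩ X and x ∉ D; or x ∈ C ∩ D and x ∉ X; or x ∈ C ∩ X ∩ D. In each case x ∈ C, so ((X ∩ C) ∩ (C ∖ D)) ∪ ((D ∩ C) ∩ (X ∪ C)) ⊆ C.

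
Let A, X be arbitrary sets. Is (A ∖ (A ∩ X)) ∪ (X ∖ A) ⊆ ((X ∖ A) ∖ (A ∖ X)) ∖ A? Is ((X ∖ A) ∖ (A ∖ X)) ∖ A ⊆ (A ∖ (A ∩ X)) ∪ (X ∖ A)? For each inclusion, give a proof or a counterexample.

The sets are not equal: only the reverse inclusion holds.

(⟹) This inclusion fails. Take A = {1}, X = ∅; then 1 ∈ (A ∖ (A ∩ X)) ∪ (X ∖ A) but 1 ∉ ((X ∖ A) ∖ (A ∖ X)) ∖ A.

(⟸) Let x ∈ ((X ∖ A) ∖ (A ∖ X)) ∖ A. Then x ∈ X and x ∉ A, from which x ∈ (A ∖ (A ∩ X)) ∪ (X ∖ A).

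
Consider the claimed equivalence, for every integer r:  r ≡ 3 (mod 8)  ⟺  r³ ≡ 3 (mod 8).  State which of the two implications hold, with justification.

(⟹) Suppose r ≡ 3 (mod 8). Write r = 8j + 3. Then (8j + 3)³ = 512j³ + 576j² + 216j + 27 = 8(64j³ + 72j² + 27j + 3) + 3, so r³ ≡ 3 (mod 8).

(⟸) Conversely, suppose r³ ≡ 3 (mod 8). The only residue r in {0, …, 7} with r³ ≡ 3 (mod 8) is r = 3, so r ≡ 3 (mod 8).

Both directions hold; the statement is true.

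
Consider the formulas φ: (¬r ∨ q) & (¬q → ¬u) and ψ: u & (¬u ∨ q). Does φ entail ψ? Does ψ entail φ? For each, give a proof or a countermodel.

(⇒) This fails. Under r = F, q = F, u = F, the left side is true but the right side is false.

(⇐) Assume the antecedent. If r is true, the antecedent forces (r = T, q = T, u = T), and (¬r ∨ q) & (¬q → ¬u) holds there. If r is false, the antecedent forces (r = F, q = T, u = T), and (¬r ∨ q) & (¬q → ¬u) holds there. Either way (¬r ∨ q) & (¬q → ¬u) holds.

Only the reverse direction holds.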